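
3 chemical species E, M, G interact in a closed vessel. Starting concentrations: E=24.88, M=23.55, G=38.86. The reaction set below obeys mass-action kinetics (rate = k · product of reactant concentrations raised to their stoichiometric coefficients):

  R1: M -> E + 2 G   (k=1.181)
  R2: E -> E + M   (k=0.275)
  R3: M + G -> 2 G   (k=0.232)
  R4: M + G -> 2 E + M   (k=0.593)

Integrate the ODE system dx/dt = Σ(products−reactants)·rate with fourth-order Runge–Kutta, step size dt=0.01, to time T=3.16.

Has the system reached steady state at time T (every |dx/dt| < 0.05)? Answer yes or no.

RK4 with dt=0.01: 316 steps to T=3.16. Trajectory (selected grid times):
t=0.00: E=24.88 M=23.55 G=38.86
t=0.35: E=137.34 M=7.62 G=14.86
t=0.70: E=184.02 M=10.99 G=9.21
t=1.05: E=234.21 M=16.67 G=7.01
t=1.40: E=297.72 M=23.11 G=6.58
t=1.76: E=383.98 M=30.63 G=6.54
t=2.11: E=493.35 M=39.61 G=6.54
t=2.46: E=634.42 M=51.02 G=6.54
t=2.81: E=815.99 M=65.64 G=6.54
t=3.16: E=1049.57 M=84.44 G=6.54
Rates at T: R1=99.7192, R2=288.6327, R3=128.1710, R4=327.6095
dx/dt at T (Σ net stoichiometry × rate): E=+754.9382, M=+60.7425, G=-0.0000
Largest |dx/dt| is |+754.9382| (E) ≥ 0.05 → not steady.

Steady state at T: no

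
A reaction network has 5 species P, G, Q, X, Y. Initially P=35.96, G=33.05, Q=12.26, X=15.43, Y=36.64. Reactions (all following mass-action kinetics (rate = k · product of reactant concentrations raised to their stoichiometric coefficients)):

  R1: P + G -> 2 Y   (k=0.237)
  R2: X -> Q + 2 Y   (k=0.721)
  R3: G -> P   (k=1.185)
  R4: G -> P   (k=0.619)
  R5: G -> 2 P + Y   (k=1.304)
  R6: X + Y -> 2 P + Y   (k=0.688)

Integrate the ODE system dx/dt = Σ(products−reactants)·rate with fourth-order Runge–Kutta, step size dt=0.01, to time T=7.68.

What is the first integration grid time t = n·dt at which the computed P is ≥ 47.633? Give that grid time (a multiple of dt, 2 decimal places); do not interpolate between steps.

Threshold first reached at t = 0.03

RK4 with dt=0.01: 768 steps to T=7.68. Trajectory (selected grid times):
t=0.00: P=35.96 G=33.05 Q=12.26 X=15.43 Y=36.64
t=0.02: P=46.48 G=25.50 Q=12.43 X=8.42 Y=49.21
t=0.03: P=49.88 G=22.04 Q=12.48 X=5.84 Y=55.05
t=0.85: P=49.96 G=0.00 Q=12.57 X=0.00 Y=92.38
t=1.71: P=49.96 G=0.00 Q=12.57 X=0.00 Y=92.38
t=2.56: P=49.96 G=0.00 Q=12.57 X=0.00 Y=92.38
t=3.41: P=49.96 G=0.00 Q=12.57 X=0.00 Y=92.38
t=4.27: P=49.96 G=0.00 Q=12.57 X=0.00 Y=92.38
t=5.12: P=49.96 G=0.00 Q=12.57 X=0.00 Y=92.38
t=5.97: P=49.96 G=0.00 Q=12.57 X=0.00 Y=92.38
t=6.83: P=49.96 G=0.00 Q=12.57 X=0.00 Y=92.38
t=7.68: P=49.96 G=0.00 Q=12.57 X=0.00 Y=92.38
P(0.02)=46.482 < 47.633 but P(0.03)=49.876 ≥ 47.633, so the first grid time is t=0.03.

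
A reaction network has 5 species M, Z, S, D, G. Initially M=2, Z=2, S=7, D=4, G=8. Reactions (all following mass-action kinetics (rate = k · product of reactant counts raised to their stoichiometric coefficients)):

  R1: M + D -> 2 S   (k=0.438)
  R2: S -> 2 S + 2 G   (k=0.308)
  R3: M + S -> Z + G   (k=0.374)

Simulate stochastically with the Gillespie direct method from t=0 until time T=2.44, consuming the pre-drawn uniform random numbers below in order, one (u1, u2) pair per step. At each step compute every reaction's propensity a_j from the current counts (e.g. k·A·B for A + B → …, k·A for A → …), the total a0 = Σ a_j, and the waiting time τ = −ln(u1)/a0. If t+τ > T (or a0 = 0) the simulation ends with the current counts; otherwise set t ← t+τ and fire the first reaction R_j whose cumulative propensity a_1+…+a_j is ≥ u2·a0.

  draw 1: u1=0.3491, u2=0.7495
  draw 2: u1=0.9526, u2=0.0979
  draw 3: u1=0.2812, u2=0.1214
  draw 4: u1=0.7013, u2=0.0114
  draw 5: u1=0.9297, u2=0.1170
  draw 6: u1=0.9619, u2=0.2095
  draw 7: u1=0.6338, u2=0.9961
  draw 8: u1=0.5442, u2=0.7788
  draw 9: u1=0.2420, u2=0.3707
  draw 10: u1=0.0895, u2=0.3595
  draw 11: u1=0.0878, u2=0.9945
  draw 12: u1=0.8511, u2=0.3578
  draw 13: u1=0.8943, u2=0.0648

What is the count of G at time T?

G at T = 29

t=0.000: M=2 Z=2 S=7 D=4 G=8
Draw 1: a1=3.504, a2=2.156, a3=5.236, a0=10.896; τ=−ln(0.3491)/10.896=0.097 → t=0.097; u2·a0=0.7495·10.896=8.167; a1+a2=5.660 < 8.167 ≤ a1+…+a3=10.896 → R3 fires; M=1 Z=3 S=6 D=4 G=9
Draw 2: a1=1.752, a2=1.848, a3=2.244, a0=5.844; τ=−ln(0.9526)/5.844=0.008 → t=0.105; u2·a0=0.0979·5.844=0.572 ≤ a1=1.752 → R1 fires; M=0 Z=3 S=8 D=3 G=9
Draw 3: a1=0.000, a2=2.464, a3=0.000, a0=2.464; τ=−ln(0.2812)/2.464=0.515 → t=0.620; u2·a0=0.1214·2.464=0.299; a1=0.000 < 0.299 ≤ a1+a2=2.464 → R2 fires; M=0 Z=3 S=9 D=3 G=11
Draw 4: a1=0.000, a2=2.772, a3=0.000, a0=2.772; τ=−ln(0.7013)/2.772=0.128 → t=0.748; u2·a0=0.0114·2.772=0.032; a1=0.000 < 0.032 ≤ a1+a2=2.772 → R2 fires; M=0 Z=3 S=10 D=3 G=13
Draw 5: a1=0.000, a2=3.080, a3=0.000, a0=3.080; τ=−ln(0.9297)/3.080=0.024 → t=0.771; u2·a0=0.1170·3.080=0.360; a1=0.000 < 0.360 ≤ a1+a2=3.080 → R2 fires; M=0 Z=3 S=11 D=3 G=15
Draw 6: a1=0.000, a2=3.388, a3=0.000, a0=3.388; τ=−ln(0.9619)/3.388=0.011 → t=0.783; u2·a0=0.2095·3.388=0.710; a1=0.000 < 0.710 ≤ a1+a2=3.388 → R2 fires; M=0 Z=3 S=12 D=3 G=17
Draw 7: a1=0.000, a2=3.696, a3=0.000, a0=3.696; τ=−ln(0.6338)/3.696=0.123 → t=0.906; u2·a0=0.9961·3.696=3.682; a1=0.000 < 3.682 ≤ a1+a2=3.696 → R2 fires; M=0 Z=3 S=13 D=3 G=19
Draw 8: a1=0.000, a2=4.004, a3=0.000, a0=4.004; τ=−ln(0.5442)/4.004=0.152 → t=1.058; u2·a0=0.7788·4.004=3.118; a1=0.000 < 3.118 ≤ a1+a2=4.004 → R2 fires; M=0 Z=3 S=14 D=3 G=21
Draw 9: a1=0.000, a2=4.312, a3=0.000, a0=4.312; τ=−ln(0.2420)/4.312=0.329 → t=1.387; u2·a0=0.3707·4.312=1.598; a1=0.000 < 1.598 ≤ a1+a2=4.312 → R2 fires; M=0 Z=3 S=15 D=3 G=23
Draw 10: a1=0.000, a2=4.620, a3=0.000, a0=4.620; τ=−ln(0.0895)/4.620=0.522 → t=1.910; u2·a0=0.3595·4.620=1.661; a1=0.000 < 1.661 ≤ a1+a2=4.620 → R2 fires; M=0 Z=3 S=16 D=3 G=25
Draw 11: a1=0.000, a2=4.928, a3=0.000, a0=4.928; τ=−ln(0.0878)/4.928=0.494 → t=2.403; u2·a0=0.9945·4.928=4.901; a1=0.000 < 4.901 ≤ a1+a2=4.928 → R2 fires; M=0 Z=3 S=17 D=3 G=27
Draw 12: a1=0.000, a2=5.236, a3=0.000, a0=5.236; τ=−ln(0.8511)/5.236=0.031 → t=2.434; u2·a0=0.3578·5.236=1.873; a1=0.000 < 1.873 ≤ a1+a2=5.236 → R2 fires; M=0 Z=3 S=18 D=3 G=29
Draw 13: a1=0.000, a2=5.544, a3=0.000, a0=5.544; τ=−ln(0.8943)/5.544=0.020 → t=2.454 > T=2.44: stop.
Read off G at T=2.44: 29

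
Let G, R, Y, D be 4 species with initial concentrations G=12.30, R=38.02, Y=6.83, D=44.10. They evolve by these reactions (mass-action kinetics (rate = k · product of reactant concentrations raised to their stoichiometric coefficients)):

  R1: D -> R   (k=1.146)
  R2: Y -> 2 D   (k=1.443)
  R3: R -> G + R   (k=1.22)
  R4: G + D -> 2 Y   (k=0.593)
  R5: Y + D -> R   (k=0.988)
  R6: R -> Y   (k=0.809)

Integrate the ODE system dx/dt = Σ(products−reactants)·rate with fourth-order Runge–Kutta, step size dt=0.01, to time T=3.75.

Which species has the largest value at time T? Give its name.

Dominant species at T: R

RK4 with dt=0.01: 375 steps to T=3.75. Trajectory (selected grid times):
t=0.00: G=12.30 R=38.02 Y=6.83 D=44.10
t=0.42: G=22.98 R=58.37 Y=20.06 D=1.69
t=0.83: G=39.00 R=57.53 Y=31.60 D=1.64
t=1.25: G=51.11 R=63.12 Y=41.70 D=1.66
t=1.67: G=62.35 R=73.00 Y=51.39 D=1.67
t=2.08: G=74.21 R=85.73 Y=61.53 D=1.68
t=2.50: G=88.21 R=101.67 Y=73.37 D=1.68
t=2.92: G=104.71 R=120.74 Y=87.23 D=1.68
t=3.33: G=123.75 R=142.81 Y=103.20 D=1.69
t=3.75: G=146.83 R=169.58 Y=122.53 D=1.69
At T=3.75: G=146.83 R=169.58 Y=122.53 D=1.69; the largest is R.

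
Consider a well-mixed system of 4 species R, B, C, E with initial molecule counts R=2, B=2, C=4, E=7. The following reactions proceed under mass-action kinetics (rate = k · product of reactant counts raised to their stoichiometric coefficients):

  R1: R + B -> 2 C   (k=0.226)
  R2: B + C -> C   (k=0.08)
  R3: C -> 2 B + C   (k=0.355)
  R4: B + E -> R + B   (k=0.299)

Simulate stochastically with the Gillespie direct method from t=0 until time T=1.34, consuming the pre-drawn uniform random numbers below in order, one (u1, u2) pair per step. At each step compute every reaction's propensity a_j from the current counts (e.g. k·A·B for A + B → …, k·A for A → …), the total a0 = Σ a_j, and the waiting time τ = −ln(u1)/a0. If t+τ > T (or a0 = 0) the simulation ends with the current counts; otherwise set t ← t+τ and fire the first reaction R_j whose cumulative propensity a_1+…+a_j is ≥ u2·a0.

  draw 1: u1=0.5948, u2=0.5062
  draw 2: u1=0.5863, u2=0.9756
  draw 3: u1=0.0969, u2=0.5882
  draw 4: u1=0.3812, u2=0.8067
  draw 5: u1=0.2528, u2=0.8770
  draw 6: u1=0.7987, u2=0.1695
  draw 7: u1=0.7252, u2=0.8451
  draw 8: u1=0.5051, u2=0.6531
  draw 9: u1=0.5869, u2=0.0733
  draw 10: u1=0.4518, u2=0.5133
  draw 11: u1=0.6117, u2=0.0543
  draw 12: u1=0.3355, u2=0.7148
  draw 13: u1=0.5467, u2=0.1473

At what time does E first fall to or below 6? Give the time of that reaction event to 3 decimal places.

t=0.000: R=2 B=2 C=4 E=7
Draw 1: a1=0.904, a2=0.640, a3=1.420, a4=4.186, a0=7.150; τ=−ln(0.5948)/7.150=0.073 → t=0.073; u2·a0=0.5062·7.150=3.619; a1+…+a3=2.964 < 3.619 ≤ a1+…+a4=7.150 → R4 fires; R=3 B=2 C=4 E=6
Draw 2: a1=1.356, a2=0.640, a3=1.420, a4=3.588, a0=7.004; τ=−ln(0.5863)/7.004=0.076 → t=0.149; u2·a0=0.9756·7.004=6.833; a1+…+a3=3.416 < 6.833 ≤ a1+…+a4=7.004 → R4 fires; R=4 B=2 C=4 E=5
Draw 3: a1=1.808, a2=0.640, a3=1.420, a4=2.990, a0=6.858; τ=−ln(0.0969)/6.858=0.340 → t=0.489; u2·a0=0.5882·6.858=4.034; a1+…+a3=3.868 < 4.034 ≤ a1+…+a4=6.858 → R4 fires; R=5 B=2 C=4 E=4
Draw 4: a1=2.260, a2=0.640, a3=1.420, a4=2.392, a0=6.712; τ=−ln(0.3812)/6.712=0.144 → t=0.633; u2·a0=0.8067·6.712=5.415; a1+…+a3=4.320 < 5.415 ≤ a1+…+a4=6.712 → R4 fires; R=6 B=2 C=4 E=3
Draw 5: a1=2.712, a2=0.640, a3=1.420, a4=1.794, a0=6.566; τ=−ln(0.2528)/6.566=0.209 → t=0.842; u2·a0=0.8770·6.566=5.758; a1+…+a3=4.772 < 5.758 ≤ a1+…+a4=6.566 → R4 fires; R=7 B=2 C=4 E=2
Draw 6: a1=3.164, a2=0.640, a3=1.420, a4=1.196, a0=6.420; τ=−ln(0.7987)/6.420=0.035 → t=0.877; u2·a0=0.1695·6.420=1.088 ≤ a1=3.164 → R1 fires; R=6 B=1 C=6 E=2
Draw 7: a1=1.356, a2=0.480, a3=2.130, a4=0.598, a0=4.564; τ=−ln(0.7252)/4.564=0.070 → t=0.948; u2·a0=0.8451·4.564=3.857; a1+a2=1.836 < 3.857 ≤ a1+…+a3=3.966 → R3 fires; R=6 B=3 C=6 E=2
Draw 8: a1=4.068, a2=1.440, a3=2.130, a4=1.794, a0=9.432; τ=−ln(0.5051)/9.432=0.072 → t=1.020; u2·a0=0.6531·9.432=6.160; a1+a2=5.508 < 6.160 ≤ a1+…+a3=7.638 → R3 fires; R=6 B=5 C=6 E=2
Draw 9: a1=6.780, a2=2.400, a3=2.130, a4=2.990, a0=14.300; τ=−ln(0.5869)/14.300=0.037 → t=1.057; u2·a0=0.0733·14.300=1.048 ≤ a1=6.780 → R1 fires; R=5 B=4 C=8 E=2
Draw 10: a1=4.520, a2=2.560, a3=2.840, a4=2.392, a0=12.312; τ=−ln(0.4518)/12.312=0.065 → t=1.122; u2·a0=0.5133·12.312=6.320; a1=4.520 < 6.320 ≤ a1+a2=7.080 → R2 fires; R=5 B=3 C=8 E=2
Draw 11: a1=3.390, a2=1.920, a3=2.840, a4=1.794, a0=9.944; τ=−ln(0.6117)/9.944=0.049 → t=1.171; u2·a0=0.0543·9.944=0.540 ≤ a1=3.390 → R1 fires; R=4 B=2 C=10 E=2
Draw 12: a1=1.808, a2=1.600, a3=3.550, a4=1.196, a0=8.154; τ=−ln(0.3355)/8.154=0.134 → t=1.305; u2·a0=0.7148·8.154=5.828; a1+a2=3.408 < 5.828 ≤ a1+…+a3=6.958 → R3 fires; R=4 B=4 C=10 E=2
Draw 13: a1=3.616, a2=3.200, a3=3.550, a4=2.392, a0=12.758; τ=−ln(0.5467)/12.758=0.047 → t=1.353 > T=1.34: stop.
E first becomes ≤ 6 when it reaches 6 at the event at t=0.073.

Threshold first reached at t = 0.073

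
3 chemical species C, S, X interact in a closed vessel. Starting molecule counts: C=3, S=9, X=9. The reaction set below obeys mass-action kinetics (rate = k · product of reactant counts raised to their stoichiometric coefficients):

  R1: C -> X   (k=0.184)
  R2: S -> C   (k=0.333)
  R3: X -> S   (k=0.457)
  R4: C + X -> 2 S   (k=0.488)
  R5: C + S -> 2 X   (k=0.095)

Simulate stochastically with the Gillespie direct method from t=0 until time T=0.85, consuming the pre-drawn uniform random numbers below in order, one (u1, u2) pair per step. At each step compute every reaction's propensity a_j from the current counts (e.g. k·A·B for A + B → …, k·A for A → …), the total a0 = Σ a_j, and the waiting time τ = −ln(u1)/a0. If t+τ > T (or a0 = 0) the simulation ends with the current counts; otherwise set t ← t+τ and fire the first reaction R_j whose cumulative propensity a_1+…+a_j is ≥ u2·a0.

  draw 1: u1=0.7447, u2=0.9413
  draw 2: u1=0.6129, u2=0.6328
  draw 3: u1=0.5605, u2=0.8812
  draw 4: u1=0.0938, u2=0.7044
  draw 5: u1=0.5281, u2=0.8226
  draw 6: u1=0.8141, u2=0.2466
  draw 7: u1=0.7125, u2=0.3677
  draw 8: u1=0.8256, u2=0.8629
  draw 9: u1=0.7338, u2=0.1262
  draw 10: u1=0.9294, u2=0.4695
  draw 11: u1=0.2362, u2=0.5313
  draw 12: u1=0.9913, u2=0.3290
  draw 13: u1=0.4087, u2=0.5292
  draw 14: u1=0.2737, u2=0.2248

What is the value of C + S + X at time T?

Check how each reaction changes W = C + S + X (weight of products minus weight of reactants):
R1: C -> X: (1·1) − (1·1) = 1 − 1 = 0
R2: S -> C: (1·1) − (1·1) = 1 − 1 = 0
R3: X -> S: (1·1) − (1·1) = 1 − 1 = 0
R4: C + X -> 2 S: (1·2) − (1·1 + 1·1) = 2 − 2 = 0
R5: C + S -> 2 X: (1·2) − (1·1 + 1·1) = 2 − 2 = 0
Every reaction leaves W unchanged, so W is conserved and no simulation is needed: W(T) = W(0) = 3 + 9 + 9 = 21

Value at T = 21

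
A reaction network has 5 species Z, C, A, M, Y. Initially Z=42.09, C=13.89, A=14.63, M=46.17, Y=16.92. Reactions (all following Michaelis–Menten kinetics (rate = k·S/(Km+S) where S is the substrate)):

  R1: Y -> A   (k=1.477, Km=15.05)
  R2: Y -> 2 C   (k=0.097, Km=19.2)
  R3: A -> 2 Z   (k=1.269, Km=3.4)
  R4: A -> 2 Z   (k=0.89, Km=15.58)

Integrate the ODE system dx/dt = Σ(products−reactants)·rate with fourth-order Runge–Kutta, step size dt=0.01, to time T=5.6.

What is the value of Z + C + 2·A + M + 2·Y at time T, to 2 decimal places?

Value at T = 165.25

Check how each reaction changes W = Z + C + 2·A + M + 2·Y (weight of products minus weight of reactants):
R1: Y -> A: (2·1) − (2·1) = 2 − 2 = 0
R2: Y -> 2 C: (1·2) − (2·1) = 2 − 2 = 0
R3: A -> 2 Z: (1·2) − (2·1) = 2 − 2 = 0
R4: A -> 2 Z: (1·2) − (2·1) = 2 − 2 = 0
Every reaction leaves W unchanged, so W is conserved and no simulation is needed: W(T) = W(0) = 42.09 + 13.89 + 2·14.63 + 46.17 + 2·16.92 = 165.25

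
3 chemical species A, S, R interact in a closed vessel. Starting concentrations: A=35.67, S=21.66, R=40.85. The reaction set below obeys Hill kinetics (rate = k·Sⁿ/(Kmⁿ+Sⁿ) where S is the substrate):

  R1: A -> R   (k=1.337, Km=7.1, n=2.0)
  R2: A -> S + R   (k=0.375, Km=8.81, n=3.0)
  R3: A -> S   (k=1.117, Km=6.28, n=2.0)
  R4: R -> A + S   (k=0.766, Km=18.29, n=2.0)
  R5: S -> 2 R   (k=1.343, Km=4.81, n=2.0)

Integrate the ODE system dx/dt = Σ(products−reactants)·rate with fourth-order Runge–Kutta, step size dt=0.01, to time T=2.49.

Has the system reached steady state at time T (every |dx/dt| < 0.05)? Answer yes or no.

Steady state at T: no

RK4 with dt=0.01: 249 steps to T=2.49. Trajectory (selected grid times):
t=0.00: A=35.67 S=21.66 R=40.85
t=0.28: A=35.08 S=21.89 R=41.85
t=0.55: A=34.52 S=22.11 R=42.82
t=0.83: A=33.94 S=22.34 R=43.81
t=1.11: A=33.36 S=22.57 R=44.81
t=1.38: A=32.80 S=22.79 R=45.77
t=1.66: A=32.22 S=23.02 R=46.77
t=1.94: A=31.65 S=23.25 R=47.76
t=2.21: A=31.10 S=23.47 R=48.72
t=2.49: A=30.53 S=23.70 R=49.71
Rates at T: R1=1.2684, R2=0.3662, R3=1.0716, R4=0.6747, R5=1.2899
dx/dt at T (Σ net stoichiometry × rate): A=-2.0316, S=+0.8226, R=+3.5396
Largest |dx/dt| is |+3.5396| (R) ≥ 0.05 → not steady.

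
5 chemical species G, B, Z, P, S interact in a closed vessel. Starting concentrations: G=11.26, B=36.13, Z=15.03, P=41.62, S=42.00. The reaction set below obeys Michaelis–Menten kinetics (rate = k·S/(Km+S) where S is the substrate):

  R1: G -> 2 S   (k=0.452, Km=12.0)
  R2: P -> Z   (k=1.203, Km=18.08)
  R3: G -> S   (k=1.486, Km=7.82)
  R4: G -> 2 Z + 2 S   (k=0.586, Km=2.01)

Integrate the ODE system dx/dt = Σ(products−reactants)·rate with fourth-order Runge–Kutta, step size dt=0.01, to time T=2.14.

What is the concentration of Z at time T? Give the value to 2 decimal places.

RK4 with dt=0.01: 214 steps to T=2.14. Trajectory (selected grid times):
t=0.00: G=11.26 B=36.13 Z=15.03 P=41.62 S=42.00
t=0.24: G=10.88 B=36.13 Z=15.47 P=41.42 S=42.55
t=0.48: G=10.50 B=36.13 Z=15.91 P=41.22 S=43.10
t=0.71: G=10.15 B=36.13 Z=16.32 P=41.03 S=43.61
t=0.95: G=9.78 B=36.13 Z=16.76 P=40.83 S=44.14
t=1.19: G=9.42 B=36.13 Z=17.19 P=40.63 S=44.67
t=1.43: G=9.07 B=36.13 Z=17.62 P=40.43 S=45.19
t=1.66: G=8.73 B=36.13 Z=18.03 P=40.23 S=45.68
t=1.90: G=8.38 B=36.13 Z=18.46 P=40.04 S=46.18
t=2.14: G=8.04 B=36.13 Z=18.88 P=39.84 S=46.68
Read off Z at T=2.14: 18.88

Z at T = 18.88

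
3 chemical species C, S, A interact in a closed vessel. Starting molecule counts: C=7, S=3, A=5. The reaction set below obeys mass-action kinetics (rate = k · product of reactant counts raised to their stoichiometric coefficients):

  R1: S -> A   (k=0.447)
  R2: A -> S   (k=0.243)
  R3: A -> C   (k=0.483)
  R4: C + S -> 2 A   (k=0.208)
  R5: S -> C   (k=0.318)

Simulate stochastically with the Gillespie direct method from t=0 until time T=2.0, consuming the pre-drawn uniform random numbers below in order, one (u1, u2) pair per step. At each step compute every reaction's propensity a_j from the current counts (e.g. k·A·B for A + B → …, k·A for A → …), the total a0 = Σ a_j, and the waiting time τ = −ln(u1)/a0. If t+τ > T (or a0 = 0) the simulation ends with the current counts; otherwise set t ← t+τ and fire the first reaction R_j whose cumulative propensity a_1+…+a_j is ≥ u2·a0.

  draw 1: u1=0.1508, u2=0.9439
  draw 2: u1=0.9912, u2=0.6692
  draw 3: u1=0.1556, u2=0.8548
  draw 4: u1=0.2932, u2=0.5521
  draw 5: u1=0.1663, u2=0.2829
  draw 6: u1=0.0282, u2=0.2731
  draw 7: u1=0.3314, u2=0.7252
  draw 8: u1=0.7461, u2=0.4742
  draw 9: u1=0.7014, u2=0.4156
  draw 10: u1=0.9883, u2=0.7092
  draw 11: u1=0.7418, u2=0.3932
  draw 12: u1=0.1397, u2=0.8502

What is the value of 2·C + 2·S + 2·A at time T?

Value at T = 30

Check how each reaction changes W = 2·C + 2·S + 2·A (weight of products minus weight of reactants):
R1: S -> A: (2·1) − (2·1) = 2 − 2 = 0
R2: A -> S: (2·1) − (2·1) = 2 − 2 = 0
R3: A -> C: (2·1) − (2·1) = 2 − 2 = 0
R4: C + S -> 2 A: (2·2) − (2·1 + 2·1) = 4 − 4 = 0
R5: S -> C: (2·1) − (2·1) = 2 − 2 = 0
Every reaction leaves W unchanged, so W is conserved and no simulation is needed: W(T) = W(0) = 2·7 + 2·3 + 2·5 = 30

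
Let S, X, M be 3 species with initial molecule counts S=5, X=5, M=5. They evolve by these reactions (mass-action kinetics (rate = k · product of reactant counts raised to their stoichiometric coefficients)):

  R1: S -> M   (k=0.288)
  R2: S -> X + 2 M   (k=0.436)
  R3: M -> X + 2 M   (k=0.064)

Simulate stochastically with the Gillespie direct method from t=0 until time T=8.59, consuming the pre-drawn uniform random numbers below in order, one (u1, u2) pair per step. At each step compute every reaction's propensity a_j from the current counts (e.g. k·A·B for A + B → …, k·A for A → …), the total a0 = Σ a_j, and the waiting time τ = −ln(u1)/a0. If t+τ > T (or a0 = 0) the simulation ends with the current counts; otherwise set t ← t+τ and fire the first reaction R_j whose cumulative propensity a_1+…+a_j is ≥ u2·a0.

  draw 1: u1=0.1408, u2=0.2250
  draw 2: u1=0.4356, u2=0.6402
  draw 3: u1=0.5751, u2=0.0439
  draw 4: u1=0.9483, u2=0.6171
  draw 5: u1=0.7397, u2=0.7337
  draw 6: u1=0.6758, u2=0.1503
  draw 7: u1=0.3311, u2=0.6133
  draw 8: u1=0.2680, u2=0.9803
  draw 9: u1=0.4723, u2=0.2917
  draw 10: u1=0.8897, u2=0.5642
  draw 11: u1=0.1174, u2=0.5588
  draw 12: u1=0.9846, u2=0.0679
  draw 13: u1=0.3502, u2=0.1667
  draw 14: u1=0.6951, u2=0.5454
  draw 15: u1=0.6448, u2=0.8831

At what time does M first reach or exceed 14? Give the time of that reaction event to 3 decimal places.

t=0.000: S=5 X=5 M=5
Draw 1: a1=1.440, a2=2.180, a3=0.320, a0=3.940; τ=−ln(0.1408)/3.940=0.498 → t=0.498; u2·a0=0.2250·3.940=0.886 ≤ a1=1.440 → R1 fires; S=4 X=5 M=6
Draw 2: a1=1.152, a2=1.744, a3=0.384, a0=3.280; τ=−ln(0.4356)/3.280=0.253 → t=0.751; u2·a0=0.6402·3.280=2.100; a1=1.152 < 2.100 ≤ a1+a2=2.896 → R2 fires; S=3 X=6 M=8
Draw 3: a1=0.864, a2=1.308, a3=0.512, a0=2.684; τ=−ln(0.5751)/2.684=0.206 → t=0.957; u2·a0=0.0439·2.684=0.118 ≤ a1=0.864 → R1 fires; S=2 X=6 M=9
Draw 4: a1=0.576, a2=0.872, a3=0.576, a0=2.024; τ=−ln(0.9483)/2.024=0.026 → t=0.983; u2·a0=0.6171·2.024=1.249; a1=0.576 < 1.249 ≤ a1+a2=1.448 → R2 fires; S=1 X=7 M=11
Draw 5: a1=0.288, a2=0.436, a3=0.704, a0=1.428; τ=−ln(0.7397)/1.428=0.211 → t=1.194; u2·a0=0.7337·1.428=1.048; a1+a2=0.724 < 1.048 ≤ a1+…+a3=1.428 → R3 fires; S=1 X=8 M=12
Draw 6: a1=0.288, a2=0.436, a3=0.768, a0=1.492; τ=−ln(0.6758)/1.492=0.263 → t=1.457; u2·a0=0.1503·1.492=0.224 ≤ a1=0.288 → R1 fires; S=0 X=8 M=13
Draw 7: a1=0.000, a2=0.000, a3=0.832, a0=0.832; τ=−ln(0.3311)/0.832=1.329 → t=2.786; u2·a0=0.6133·0.832=0.510; a1+a2=0.000 < 0.510 ≤ a1+…+a3=0.832 → R3 fires; S=0 X=9 M=14
Draw 8: a1=0.000, a2=0.000, a3=0.896, a0=0.896; τ=−ln(0.2680)/0.896=1.470 → t=4.255; u2·a0=0.9803·0.896=0.878; a1+a2=0.000 < 0.878 ≤ a1+…+a3=0.896 → R3 fires; S=0 X=10 M=15
Draw 9: a1=0.000, a2=0.000, a3=0.960, a0=0.960; τ=−ln(0.4723)/0.960=0.781 → t=5.037; u2·a0=0.2917·0.960=0.280; a1+a2=0.000 < 0.280 ≤ a1+…+a3=0.960 → R3 fires; S=0 X=11 M=16
Draw 10: a1=0.000, a2=0.000, a3=1.024, a0=1.024; τ=−ln(0.8897)/1.024=0.114 → t=5.151; u2·a0=0.5642·1.024=0.578; a1+a2=0.000 < 0.578 ≤ a1+…+a3=1.024 → R3 fires; S=0 X=12 M=17
Draw 11: a1=0.000, a2=0.000, a3=1.088, a0=1.088; τ=−ln(0.1174)/1.088=1.969 → t=7.120; u2·a0=0.5588·1.088=0.608; a1+a2=0.000 < 0.608 ≤ a1+…+a3=1.088 → R3 fires; S=0 X=13 M=18
Draw 12: a1=0.000, a2=0.000, a3=1.152, a0=1.152; τ=−ln(0.9846)/1.152=0.013 → t=7.133; u2·a0=0.0679·1.152=0.078; a1+a2=0.000 < 0.078 ≤ a1+…+a3=1.152 → R3 fires; S=0 X=14 M=19
Draw 13: a1=0.000, a2=0.000, a3=1.216, a0=1.216; τ=−ln(0.3502)/1.216=0.863 → t=7.996; u2·a0=0.1667·1.216=0.203; a1+a2=0.000 < 0.203 ≤ a1+…+a3=1.216 → R3 fires; S=0 X=15 M=20
Draw 14: a1=0.000, a2=0.000, a3=1.280, a0=1.280; τ=−ln(0.6951)/1.280=0.284 → t=8.280; u2·a0=0.5454·1.280=0.698; a1+a2=0.000 < 0.698 ≤ a1+…+a3=1.280 → R3 fires; S=0 X=16 M=21
Draw 15: a1=0.000, a2=0.000, a3=1.344, a0=1.344; τ=−ln(0.6448)/1.344=0.326 → t=8.607 > T=8.59: stop.
M first becomes ≥ 14 when it reaches 14 at the event at t=2.786.

Threshold first reached at t = 2.786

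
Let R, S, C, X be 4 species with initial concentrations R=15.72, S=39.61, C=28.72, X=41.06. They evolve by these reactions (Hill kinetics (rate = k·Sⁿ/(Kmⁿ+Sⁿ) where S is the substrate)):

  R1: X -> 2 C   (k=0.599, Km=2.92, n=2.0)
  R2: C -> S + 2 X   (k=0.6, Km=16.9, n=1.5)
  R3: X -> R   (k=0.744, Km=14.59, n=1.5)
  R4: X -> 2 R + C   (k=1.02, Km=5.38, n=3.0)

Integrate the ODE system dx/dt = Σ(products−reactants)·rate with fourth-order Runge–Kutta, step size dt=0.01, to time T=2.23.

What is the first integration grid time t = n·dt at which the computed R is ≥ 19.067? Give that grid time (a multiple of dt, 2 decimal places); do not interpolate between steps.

Threshold first reached at t = 1.27

RK4 with dt=0.01: 223 steps to T=2.23. Trajectory (selected grid times):
t=0.00: R=15.72 S=39.61 C=28.72 X=41.06
t=0.25: R=16.38 S=39.71 C=29.17 X=40.71
t=0.50: R=17.04 S=39.82 C=29.62 X=40.36
t=0.74: R=17.68 S=39.92 C=30.05 X=40.03
t=0.99: R=18.34 S=40.02 C=30.49 X=39.69
t=1.24: R=19.00 S=40.13 C=30.94 X=39.35
t=1.26: R=19.05 S=40.14 C=30.97 X=39.32
t=1.27: R=19.08 S=40.14 C=30.99 X=39.30
t=1.49: R=19.66 S=40.24 C=31.38 X=39.00
t=1.73: R=20.29 S=40.34 C=31.81 X=38.68
t=1.98: R=20.95 S=40.45 C=32.25 X=38.34
t=2.23: R=21.61 S=40.56 C=32.70 X=38.01
R(1.26)=19.053 < 19.067 but R(1.27)=19.080 ≥ 19.067, so the first grid time is t=1.27.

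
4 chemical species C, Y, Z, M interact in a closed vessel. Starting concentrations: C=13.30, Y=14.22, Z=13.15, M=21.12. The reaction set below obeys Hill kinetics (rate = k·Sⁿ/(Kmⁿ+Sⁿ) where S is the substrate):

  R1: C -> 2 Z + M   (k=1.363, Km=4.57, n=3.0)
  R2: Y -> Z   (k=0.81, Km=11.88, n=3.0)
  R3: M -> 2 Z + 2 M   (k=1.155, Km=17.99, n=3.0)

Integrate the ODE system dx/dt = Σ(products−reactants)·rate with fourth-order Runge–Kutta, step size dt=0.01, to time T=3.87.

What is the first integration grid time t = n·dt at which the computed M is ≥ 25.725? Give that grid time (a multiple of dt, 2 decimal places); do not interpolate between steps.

Threshold first reached at t = 2.22

RK4 with dt=0.01: 387 steps to T=3.87. Trajectory (selected grid times):
t=0.00: C=13.30 Y=14.22 Z=13.15 M=21.12
t=0.43: C=12.74 Y=14.00 Z=15.12 M=22.00
t=0.86: C=12.18 Y=13.79 Z=17.11 M=22.88
t=1.29: C=11.63 Y=13.58 Z=19.11 M=23.78
t=1.72: C=11.07 Y=13.37 Z=21.12 M=24.68
t=2.15: C=10.53 Y=13.17 Z=23.14 M=25.59
t=2.21: C=10.45 Y=13.14 Z=23.42 M=25.71
t=2.22: C=10.44 Y=13.14 Z=23.47 M=25.74
t=2.58: C=9.99 Y=12.97 Z=25.16 M=26.50
t=3.01: C=9.46 Y=12.77 Z=27.18 M=27.41
t=3.44: C=8.94 Y=12.58 Z=29.20 M=28.33
t=3.87: C=8.43 Y=12.40 Z=31.21 M=29.24
M(2.21)=25.715 < 25.725 but M(2.22)=25.736 ≥ 25.725, so the first grid time is t=2.22.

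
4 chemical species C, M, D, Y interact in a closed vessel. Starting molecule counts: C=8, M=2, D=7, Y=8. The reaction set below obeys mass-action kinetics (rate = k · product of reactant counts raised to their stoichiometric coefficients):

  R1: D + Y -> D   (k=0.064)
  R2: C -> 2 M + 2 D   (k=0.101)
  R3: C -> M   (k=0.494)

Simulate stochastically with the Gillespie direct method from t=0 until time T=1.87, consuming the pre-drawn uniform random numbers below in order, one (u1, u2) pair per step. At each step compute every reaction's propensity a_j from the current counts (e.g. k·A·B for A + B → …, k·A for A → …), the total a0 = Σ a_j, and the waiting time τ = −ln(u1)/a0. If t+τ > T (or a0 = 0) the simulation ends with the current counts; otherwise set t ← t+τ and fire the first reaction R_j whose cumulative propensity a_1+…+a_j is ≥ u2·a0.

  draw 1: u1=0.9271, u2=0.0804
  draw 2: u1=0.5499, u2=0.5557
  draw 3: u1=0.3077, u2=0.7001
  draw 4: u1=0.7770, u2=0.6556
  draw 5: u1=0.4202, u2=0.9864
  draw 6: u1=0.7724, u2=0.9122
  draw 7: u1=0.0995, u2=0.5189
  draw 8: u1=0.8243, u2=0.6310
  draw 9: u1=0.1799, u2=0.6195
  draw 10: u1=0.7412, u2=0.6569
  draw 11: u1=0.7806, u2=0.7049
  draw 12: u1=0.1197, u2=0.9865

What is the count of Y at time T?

Y at T = 4

t=0.000: C=8 M=2 D=7 Y=8
Draw 1: a1=3.584, a2=0.808, a3=3.952, a0=8.344; τ=−ln(0.9271)/8.344=0.009 → t=0.009; u2·a0=0.0804·8.344=0.671 ≤ a1=3.584 → R1 fires; C=8 M=2 D=7 Y=7
Draw 2: a1=3.136, a2=0.808, a3=3.952, a0=7.896; τ=−ln(0.5499)/7.896=0.076 → t=0.085; u2·a0=0.5557·7.896=4.388; a1+a2=3.944 < 4.388 ≤ a1+…+a3=7.896 → R3 fires; C=7 M=3 D=7 Y=7
Draw 3: a1=3.136, a2=0.707, a3=3.458, a0=7.301; τ=−ln(0.3077)/7.301=0.161 → t=0.246; u2·a0=0.7001·7.301=5.111; a1+a2=3.843 < 5.111 ≤ a1+…+a3=7.301 → R3 fires; C=6 M=4 D=7 Y=7
Draw 4: a1=3.136, a2=0.606, a3=2.964, a0=6.706; τ=−ln(0.7770)/6.706=0.038 → t=0.284; u2·a0=0.6556·6.706=4.396; a1+a2=3.742 < 4.396 ≤ a1+…+a3=6.706 → R3 fires; C=5 M=5 D=7 Y=7
Draw 5: a1=3.136, a2=0.505, a3=2.470, a0=6.111; τ=−ln(0.4202)/6.111=0.142 → t=0.426; u2·a0=0.9864·6.111=6.028; a1+a2=3.641 < 6.028 ≤ a1+…+a3=6.111 → R3 fires; C=4 M=6 D=7 Y=7
Draw 6: a1=3.136, a2=0.404, a3=1.976, a0=5.516; τ=−ln(0.7724)/5.516=0.047 → t=0.473; u2·a0=0.9122·5.516=5.032; a1+a2=3.540 < 5.032 ≤ a1+…+a3=5.516 → R3 fires; C=3 M=7 D=7 Y=7
Draw 7: a1=3.136, a2=0.303, a3=1.482, a0=4.921; τ=−ln(0.0995)/4.921=0.469 → t=0.941; u2·a0=0.5189·4.921=2.554 ≤ a1=3.136 → R1 fires; C=3 M=7 D=7 Y=6
Draw 8: a1=2.688, a2=0.303, a3=1.482, a0=4.473; τ=−ln(0.8243)/4.473=0.043 → t=0.985; u2·a0=0.6310·4.473=2.822; a1=2.688 < 2.822 ≤ a1+a2=2.991 → R2 fires; C=2 M=9 D=9 Y=6
Draw 9: a1=3.456, a2=0.202, a3=0.988, a0=4.646; τ=−ln(0.1799)/4.646=0.369 → t=1.354; u2·a0=0.6195·4.646=2.878 ≤ a1=3.456 → R1 fires; C=2 M=9 D=9 Y=5
Draw 10: a1=2.880, a2=0.202, a3=0.988, a0=4.070; τ=−ln(0.7412)/4.070=0.074 → t=1.427; u2·a0=0.6569·4.070=2.674 ≤ a1=2.880 → R1 fires; C=2 M=9 D=9 Y=4
Draw 11: a1=2.304, a2=0.202, a3=0.988, a0=3.494; τ=−ln(0.7806)/3.494=0.071 → t=1.498; u2·a0=0.7049·3.494=2.463; a1=2.304 < 2.463 ≤ a1+a2=2.506 → R2 fires; C=1 M=11 D=11 Y=4
Draw 12: a1=2.816, a2=0.101, a3=0.494, a0=3.411; τ=−ln(0.1197)/3.411=0.622 → t=2.121 > T=1.87: stop.
Read off Y at T=1.87: 4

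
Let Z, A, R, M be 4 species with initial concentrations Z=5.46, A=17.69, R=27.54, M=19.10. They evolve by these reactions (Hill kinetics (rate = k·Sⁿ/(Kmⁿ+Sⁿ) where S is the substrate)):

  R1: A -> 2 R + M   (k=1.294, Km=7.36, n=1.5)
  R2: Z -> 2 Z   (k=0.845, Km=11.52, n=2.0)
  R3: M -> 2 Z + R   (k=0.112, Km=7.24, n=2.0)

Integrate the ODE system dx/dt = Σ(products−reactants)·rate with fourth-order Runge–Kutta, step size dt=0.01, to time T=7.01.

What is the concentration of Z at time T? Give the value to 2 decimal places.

Z at T = 8.42

RK4 with dt=0.01: 701 steps to T=7.01. Trajectory (selected grid times):
t=0.00: Z=5.46 A=17.69 R=27.54 M=19.10
t=0.78: Z=5.74 A=16.90 R=29.20 M=19.81
t=1.56: Z=6.03 A=16.12 R=30.83 M=20.51
t=2.34: Z=6.33 A=15.36 R=32.44 M=21.20
t=3.12: Z=6.65 A=14.61 R=34.02 M=21.87
t=3.89: Z=6.97 A=13.88 R=35.55 M=22.52
t=4.67: Z=7.32 A=13.16 R=37.07 M=23.16
t=5.45: Z=7.67 A=12.46 R=38.55 M=23.78
t=6.23: Z=8.04 A=11.77 R=40.00 M=24.39
t=7.01: Z=8.42 A=11.11 R=41.41 M=24.97
Read off Z at T=7.01: 8.42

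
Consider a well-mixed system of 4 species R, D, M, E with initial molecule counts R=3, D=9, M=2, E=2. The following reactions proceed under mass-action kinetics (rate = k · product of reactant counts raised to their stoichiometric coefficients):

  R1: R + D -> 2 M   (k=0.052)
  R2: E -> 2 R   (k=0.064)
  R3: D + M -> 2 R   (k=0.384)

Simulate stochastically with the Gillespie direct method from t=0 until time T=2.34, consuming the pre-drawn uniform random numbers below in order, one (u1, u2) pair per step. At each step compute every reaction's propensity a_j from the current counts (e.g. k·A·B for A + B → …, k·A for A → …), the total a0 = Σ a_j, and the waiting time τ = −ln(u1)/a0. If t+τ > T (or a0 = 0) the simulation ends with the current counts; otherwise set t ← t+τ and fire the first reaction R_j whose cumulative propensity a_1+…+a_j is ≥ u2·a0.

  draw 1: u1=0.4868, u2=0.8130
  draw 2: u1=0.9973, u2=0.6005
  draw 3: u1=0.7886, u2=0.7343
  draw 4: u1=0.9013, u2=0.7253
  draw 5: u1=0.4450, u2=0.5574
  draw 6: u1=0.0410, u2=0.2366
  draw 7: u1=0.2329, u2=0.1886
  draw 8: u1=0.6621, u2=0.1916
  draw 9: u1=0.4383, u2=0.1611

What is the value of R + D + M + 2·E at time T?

Value at T = 18

Check how each reaction changes W = R + D + M + 2·E (weight of products minus weight of reactants):
R1: R + D -> 2 M: (1·2) − (1·1 + 1·1) = 2 − 2 = 0
R2: E -> 2 R: (1·2) − (2·1) = 2 − 2 = 0
R3: D + M -> 2 R: (1·2) − (1·1 + 1·1) = 2 − 2 = 0
Every reaction leaves W unchanged, so W is conserved and no simulation is needed: W(T) = W(0) = 3 + 9 + 2 + 2·2 = 18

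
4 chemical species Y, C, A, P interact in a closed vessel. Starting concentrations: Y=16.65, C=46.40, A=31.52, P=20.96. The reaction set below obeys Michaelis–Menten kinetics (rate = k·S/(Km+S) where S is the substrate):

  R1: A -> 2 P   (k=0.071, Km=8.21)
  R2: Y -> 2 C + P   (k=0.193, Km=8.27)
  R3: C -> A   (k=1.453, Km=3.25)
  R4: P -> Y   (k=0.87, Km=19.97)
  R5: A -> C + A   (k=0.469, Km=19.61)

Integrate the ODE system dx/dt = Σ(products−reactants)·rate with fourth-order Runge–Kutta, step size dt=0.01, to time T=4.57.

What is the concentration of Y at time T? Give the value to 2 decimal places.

Y at T = 18.07

RK4 with dt=0.01: 457 steps to T=4.57. Trajectory (selected grid times):
t=0.00: Y=16.65 C=46.40 A=31.52 P=20.96
t=0.51: Y=16.81 C=45.99 A=32.18 P=20.86
t=1.02: Y=16.97 C=45.58 A=32.85 P=20.75
t=1.52: Y=17.13 C=45.18 A=33.50 P=20.65
t=2.03: Y=17.29 C=44.77 A=34.16 P=20.55
t=2.54: Y=17.44 C=44.36 A=34.82 P=20.45
t=3.05: Y=17.60 C=43.96 A=35.48 P=20.36
t=3.55: Y=17.76 C=43.57 A=36.13 P=20.26
t=4.06: Y=17.91 C=43.17 A=36.79 P=20.16
t=4.57: Y=18.07 C=42.77 A=37.45 P=20.07
Read off Y at T=4.57: 18.07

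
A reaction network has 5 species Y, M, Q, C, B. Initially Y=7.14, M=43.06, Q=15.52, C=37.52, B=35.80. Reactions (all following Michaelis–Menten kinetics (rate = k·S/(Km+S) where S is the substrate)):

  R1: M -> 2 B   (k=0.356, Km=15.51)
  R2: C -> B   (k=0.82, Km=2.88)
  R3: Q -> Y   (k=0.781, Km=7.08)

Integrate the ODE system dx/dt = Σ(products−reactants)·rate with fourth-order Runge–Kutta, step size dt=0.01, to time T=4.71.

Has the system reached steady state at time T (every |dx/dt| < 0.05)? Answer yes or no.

RK4 with dt=0.01: 471 steps to T=4.71. Trajectory (selected grid times):
t=0.00: Y=7.14 M=43.06 Q=15.52 C=37.52 B=35.80
t=0.52: Y=7.42 M=42.92 Q=15.24 C=37.12 B=36.47
t=1.05: Y=7.70 M=42.79 Q=14.96 C=36.72 B=37.15
t=1.57: Y=7.97 M=42.65 Q=14.69 C=36.33 B=37.82
t=2.09: Y=8.25 M=42.51 Q=14.41 C=35.93 B=38.48
t=2.62: Y=8.52 M=42.38 Q=14.14 C=35.53 B=39.16
t=3.14: Y=8.79 M=42.24 Q=13.87 C=35.13 B=39.83
t=3.66: Y=9.06 M=42.10 Q=13.60 C=34.74 B=40.49
t=4.19: Y=9.33 M=41.97 Q=13.33 C=34.34 B=41.17
t=4.71: Y=9.60 M=41.83 Q=13.06 C=33.95 B=41.83
Rates at T: R1=0.2597, R2=0.7559, R3=0.5065
dx/dt at T (Σ net stoichiometry × rate): Y=+0.5065, M=-0.2597, Q=-0.5065, C=-0.7559, B=+1.2753
Largest |dx/dt| is |+1.2753| (B) ≥ 0.05 → not steady.

Steady state at T: no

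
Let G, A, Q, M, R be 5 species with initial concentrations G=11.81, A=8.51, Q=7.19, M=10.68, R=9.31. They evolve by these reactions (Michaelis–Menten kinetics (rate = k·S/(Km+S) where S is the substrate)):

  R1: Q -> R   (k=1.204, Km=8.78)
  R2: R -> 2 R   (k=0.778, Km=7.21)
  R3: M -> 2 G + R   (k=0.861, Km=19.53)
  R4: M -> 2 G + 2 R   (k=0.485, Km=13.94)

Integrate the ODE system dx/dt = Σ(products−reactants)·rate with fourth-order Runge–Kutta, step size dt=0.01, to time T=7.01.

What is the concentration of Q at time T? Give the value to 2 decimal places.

Q at T = 3.97

RK4 with dt=0.01: 701 steps to T=7.01. Trajectory (selected grid times):
t=0.00: G=11.81 A=8.51 Q=7.19 M=10.68 R=9.31
t=0.78: G=12.60 A=8.51 Q=6.77 M=10.28 R=10.64
t=1.56: G=13.38 A=8.51 Q=6.37 M=9.90 R=11.96
t=2.34: G=14.14 A=8.51 Q=5.98 M=9.52 R=13.26
t=3.12: G=14.87 A=8.51 Q=5.61 M=9.15 R=14.56
t=3.89: G=15.58 A=8.51 Q=5.26 M=8.79 R=15.82
t=4.67: G=16.28 A=8.51 Q=4.91 M=8.44 R=17.08
t=5.45: G=16.96 A=8.51 Q=4.58 M=8.10 R=18.32
t=6.23: G=17.63 A=8.51 Q=4.27 M=7.77 R=19.54
t=7.01: G=18.27 A=8.51 Q=3.97 M=7.45 R=20.75
Read off Q at T=7.01: 3.97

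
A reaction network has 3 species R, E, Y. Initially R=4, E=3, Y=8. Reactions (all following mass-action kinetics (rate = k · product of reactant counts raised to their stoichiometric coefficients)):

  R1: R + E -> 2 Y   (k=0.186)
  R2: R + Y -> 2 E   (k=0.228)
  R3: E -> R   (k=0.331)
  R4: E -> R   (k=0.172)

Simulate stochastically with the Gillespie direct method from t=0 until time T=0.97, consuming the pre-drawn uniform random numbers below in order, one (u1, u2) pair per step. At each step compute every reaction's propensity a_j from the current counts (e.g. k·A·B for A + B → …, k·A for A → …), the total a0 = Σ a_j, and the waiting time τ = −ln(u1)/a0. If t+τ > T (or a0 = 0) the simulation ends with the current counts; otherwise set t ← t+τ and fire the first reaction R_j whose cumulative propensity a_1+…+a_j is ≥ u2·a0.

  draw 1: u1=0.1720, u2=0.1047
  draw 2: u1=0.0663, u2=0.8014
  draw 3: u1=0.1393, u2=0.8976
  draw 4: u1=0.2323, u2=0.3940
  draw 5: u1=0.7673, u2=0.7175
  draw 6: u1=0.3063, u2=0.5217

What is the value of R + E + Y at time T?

Check how each reaction changes W = R + E + Y (weight of products minus weight of reactants):
R1: R + E -> 2 Y: (1·2) − (1·1 + 1·1) = 2 − 2 = 0
R2: R + Y -> 2 E: (1·2) − (1·1 + 1·1) = 2 − 2 = 0
R3: E -> R: (1·1) − (1·1) = 1 − 1 = 0
R4: E -> R: (1·1) − (1·1) = 1 − 1 = 0
Every reaction leaves W unchanged, so W is conserved and no simulation is needed: W(T) = W(0) = 4 + 3 + 8 = 15

Value at T = 15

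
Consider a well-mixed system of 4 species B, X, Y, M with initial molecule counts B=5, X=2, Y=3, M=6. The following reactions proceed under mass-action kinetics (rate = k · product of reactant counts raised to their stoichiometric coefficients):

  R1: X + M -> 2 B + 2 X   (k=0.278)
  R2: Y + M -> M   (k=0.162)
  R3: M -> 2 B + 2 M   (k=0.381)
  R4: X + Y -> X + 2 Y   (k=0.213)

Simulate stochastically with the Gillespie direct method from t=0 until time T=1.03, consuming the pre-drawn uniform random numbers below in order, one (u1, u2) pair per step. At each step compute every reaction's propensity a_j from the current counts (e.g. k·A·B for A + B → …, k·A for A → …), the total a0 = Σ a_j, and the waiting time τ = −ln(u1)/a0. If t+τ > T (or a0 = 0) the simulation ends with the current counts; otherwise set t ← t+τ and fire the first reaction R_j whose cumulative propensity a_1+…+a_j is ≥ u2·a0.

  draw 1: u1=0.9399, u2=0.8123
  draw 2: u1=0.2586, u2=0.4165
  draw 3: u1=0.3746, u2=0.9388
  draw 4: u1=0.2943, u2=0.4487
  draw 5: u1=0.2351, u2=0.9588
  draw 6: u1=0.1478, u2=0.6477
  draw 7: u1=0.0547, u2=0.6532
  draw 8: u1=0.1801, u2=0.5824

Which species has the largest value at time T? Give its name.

Dominant species at T: B

t=0.000: B=5 X=2 Y=3 M=6
Draw 1: a1=3.336, a2=2.916, a3=2.286, a4=1.278, a0=9.816; τ=−ln(0.9399)/9.816=0.006 → t=0.006; u2·a0=0.8123·9.816=7.974; a1+a2=6.252 < 7.974 ≤ a1+…+a3=8.538 → R3 fires; B=7 X=2 Y=3 M=7
Draw 2: a1=3.892, a2=3.402, a3=2.667, a4=1.278, a0=11.239; τ=−ln(0.2586)/11.239=0.120 → t=0.127; u2·a0=0.4165·11.239=4.681; a1=3.892 < 4.681 ≤ a1+a2=7.294 → R2 fires; B=7 X=2 Y=2 M=7
Draw 3: a1=3.892, a2=2.268, a3=2.667, a4=0.852, a0=9.679; τ=−ln(0.3746)/9.679=0.101 → t=0.228; u2·a0=0.9388·9.679=9.087; a1+…+a3=8.827 < 9.087 ≤ a1+…+a4=9.679 → R4 fires; B=7 X=2 Y=3 M=7
Draw 4: a1=3.892, a2=3.402, a3=2.667, a4=1.278, a0=11.239; τ=−ln(0.2943)/11.239=0.109 → t=0.337; u2·a0=0.4487·11.239=5.043; a1=3.892 < 5.043 ≤ a1+a2=7.294 → R2 fires; B=7 X=2 Y=2 M=7
Draw 5: a1=3.892, a2=2.268, a3=2.667, a4=0.852, a0=9.679; τ=−ln(0.2351)/9.679=0.150 → t=0.487; u2·a0=0.9588·9.679=9.280; a1+…+a3=8.827 < 9.280 ≤ a1+…+a4=9.679 → R4 fires; B=7 X=2 Y=3 M=7
Draw 6: a1=3.892, a2=3.402, a3=2.667, a4=1.278, a0=11.239; τ=−ln(0.1478)/11.239=0.170 → t=0.657; u2·a0=0.6477·11.239=7.280; a1=3.892 < 7.280 ≤ a1+a2=7.294 → R2 fires; B=7 X=2 Y=2 M=7
Draw 7: a1=3.892, a2=2.268, a3=2.667, a4=0.852, a0=9.679; τ=−ln(0.0547)/9.679=0.300 → t=0.957; u2·a0=0.6532·9.679=6.322; a1+a2=6.160 < 6.322 ≤ a1+…+a3=8.827 → R3 fires; B=9 X=2 Y=2 M=8
Draw 8: a1=4.448, a2=2.592, a3=3.048, a4=0.852, a0=10.940; τ=−ln(0.1801)/10.940=0.157 → t=1.114 > T=1.03: stop.
At T=1.03: B=9 X=2 Y=2 M=8; the largest is B.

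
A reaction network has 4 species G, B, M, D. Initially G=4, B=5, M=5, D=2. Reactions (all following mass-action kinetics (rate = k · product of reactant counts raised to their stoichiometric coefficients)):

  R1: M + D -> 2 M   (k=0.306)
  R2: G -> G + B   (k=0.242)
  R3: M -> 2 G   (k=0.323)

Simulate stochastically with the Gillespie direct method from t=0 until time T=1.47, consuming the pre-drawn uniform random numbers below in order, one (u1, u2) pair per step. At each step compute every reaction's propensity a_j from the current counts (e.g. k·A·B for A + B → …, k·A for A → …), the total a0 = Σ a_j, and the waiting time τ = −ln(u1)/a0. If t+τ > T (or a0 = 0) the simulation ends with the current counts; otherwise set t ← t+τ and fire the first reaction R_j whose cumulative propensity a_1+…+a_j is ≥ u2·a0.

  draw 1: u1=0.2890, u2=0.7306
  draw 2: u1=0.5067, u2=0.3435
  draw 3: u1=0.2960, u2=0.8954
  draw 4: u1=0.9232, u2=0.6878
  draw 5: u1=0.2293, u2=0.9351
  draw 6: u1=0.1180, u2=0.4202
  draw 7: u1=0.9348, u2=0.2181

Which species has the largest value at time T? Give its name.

t=0.000: G=4 B=5 M=5 D=2
Draw 1: a1=3.060, a2=0.968, a3=1.615, a0=5.643; τ=−ln(0.2890)/5.643=0.220 → t=0.220; u2·a0=0.7306·5.643=4.123; a1+a2=4.028 < 4.123 ≤ a1+…+a3=5.643 → R3 fires; G=6 B=5 M=4 D=2
Draw 2: a1=2.448, a2=1.452, a3=1.292, a0=5.192; τ=−ln(0.5067)/5.192=0.131 → t=0.351; u2·a0=0.3435·5.192=1.783 ≤ a1=2.448 → R1 fires; G=6 B=5 M=5 D=1
Draw 3: a1=1.530, a2=1.452, a3=1.615, a0=4.597; τ=−ln(0.2960)/4.597=0.265 → t=0.616; u2·a0=0.8954·4.597=4.116; a1+a2=2.982 < 4.116 ≤ a1+…+a3=4.597 → R3 fires; G=8 B=5 M=4 D=1
Draw 4: a1=1.224, a2=1.936, a3=1.292, a0=4.452; τ=−ln(0.9232)/4.452=0.018 → t=0.634; u2·a0=0.6878·4.452=3.062; a1=1.224 < 3.062 ≤ a1+a2=3.160 → R2 fires; G=8 B=6 M=4 D=1
Draw 5: a1=1.224, a2=1.936, a3=1.292, a0=4.452; τ=−ln(0.2293)/4.452=0.331 → t=0.964; u2·a0=0.9351·4.452=4.163; a1+a2=3.160 < 4.163 ≤ a1+…+a3=4.452 → R3 fires; G=10 B=6 M=3 D=1
Draw 6: a1=0.918, a2=2.420, a3=0.969, a0=4.307; τ=−ln(0.1180)/4.307=0.496 → t=1.461; u2·a0=0.4202·4.307=1.810; a1=0.918 < 1.810 ≤ a1+a2=3.338 → R2 fires; G=10 B=7 M=3 D=1
Draw 7: a1=0.918, a2=2.420, a3=0.969, a0=4.307; τ=−ln(0.9348)/4.307=0.016 → t=1.476 > T=1.47: stop.
At T=1.47: G=10 B=7 M=3 D=1; the largest is G.

Dominant species at T: G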